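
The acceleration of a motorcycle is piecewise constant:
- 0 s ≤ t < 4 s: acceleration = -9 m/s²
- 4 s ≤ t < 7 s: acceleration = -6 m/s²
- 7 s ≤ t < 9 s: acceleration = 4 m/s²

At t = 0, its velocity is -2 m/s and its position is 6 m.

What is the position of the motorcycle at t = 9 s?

-319 m

On each constant-a segment, Δv = aΔt and Δx = v₀Δt + ½aΔt²; chain segment to segment.
0–4 s: v starts -2 m/s; Δx = -2·4 + ½·-9·4² = -80 m; v ends -38 m/s.
4–7 s: v starts -38 m/s; Δx = -38·3 + ½·-6·3² = -141 m; v ends -56 m/s.
7–9 s: v starts -56 m/s; Δx = -56·2 + ½·4·2² = -104 m; v ends -48 m/s.
x(9) = 6 + Σ Δx = -319 m.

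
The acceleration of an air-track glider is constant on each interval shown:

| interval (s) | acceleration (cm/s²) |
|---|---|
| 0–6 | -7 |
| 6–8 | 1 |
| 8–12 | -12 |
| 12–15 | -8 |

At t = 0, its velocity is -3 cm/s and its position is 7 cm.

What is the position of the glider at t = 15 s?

-802 cm

On each constant-a segment, Δv = aΔt and Δx = v₀Δt + ½aΔt²; chain segment to segment.
0–6 s: v starts -3 cm/s; Δx = -3·6 + ½·-7·6² = -144 cm; v ends -45 cm/s.
6–8 s: v starts -45 cm/s; Δx = -45·2 + ½·1·2² = -88 cm; v ends -43 cm/s.
8–12 s: v starts -43 cm/s; Δx = -43·4 + ½·-12·4² = -268 cm; v ends -91 cm/s.
12–15 s: v starts -91 cm/s; Δx = -91·3 + ½·-8·3² = -309 cm; v ends -115 cm/s.
x(15) = 7 + Σ Δx = -802 cm.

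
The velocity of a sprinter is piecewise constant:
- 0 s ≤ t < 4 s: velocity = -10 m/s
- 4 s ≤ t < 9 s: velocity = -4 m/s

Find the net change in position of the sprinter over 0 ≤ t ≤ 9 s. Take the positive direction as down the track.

-60 m

Displacement is the signed area under the v-t curve.
0–4 s: -10 × 4 = -40 m
4–9 s: -4 × 5 = -20 m
Net displacement = -60 m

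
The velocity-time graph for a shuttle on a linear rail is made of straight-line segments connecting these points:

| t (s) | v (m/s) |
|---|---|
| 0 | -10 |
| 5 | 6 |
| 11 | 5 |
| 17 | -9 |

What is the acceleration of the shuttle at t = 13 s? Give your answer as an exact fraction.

-7/3 m/s²

Acceleration is the slope of the v-t graph on 11–17 s: (-9 − 5)/(17 − 11) = -7/3 m/s².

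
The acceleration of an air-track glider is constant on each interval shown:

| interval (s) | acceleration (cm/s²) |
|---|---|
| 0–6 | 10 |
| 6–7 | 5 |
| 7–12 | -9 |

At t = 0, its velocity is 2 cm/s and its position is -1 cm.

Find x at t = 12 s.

478 cm

On each constant-a segment, Δv = aΔt and Δx = v₀Δt + ½aΔt²; chain segment to segment.
0–6 s: v starts 2 cm/s; Δx = 2·6 + ½·10·6² = 192 cm; v ends 62 cm/s.
6–7 s: v starts 62 cm/s; Δx = 62·1 + ½·5·1² = 64.5 cm; v ends 67 cm/s.
7–12 s: v starts 67 cm/s; Δx = 67·5 + ½·-9·5² = 222.5 cm; v ends 22 cm/s.
x(12) = -1 + Σ Δx = 478 cm.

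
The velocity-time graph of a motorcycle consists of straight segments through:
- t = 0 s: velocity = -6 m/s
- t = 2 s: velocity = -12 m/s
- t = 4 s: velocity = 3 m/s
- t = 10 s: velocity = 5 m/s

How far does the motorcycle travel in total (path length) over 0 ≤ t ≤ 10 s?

Total distance travelled is ∫|v| dt — sum the magnitudes of each area piece.
0–2 s: |½(-6 + -12)(2)| = 18 m
2–4 s: v = 0 at t = 3.6 s; triangle areas 9.6 + 0.6 = 10.2 m
4–10 s: |½(3 + 5)(6)| = 24 m
Total distance = 52.2 m

52.2 m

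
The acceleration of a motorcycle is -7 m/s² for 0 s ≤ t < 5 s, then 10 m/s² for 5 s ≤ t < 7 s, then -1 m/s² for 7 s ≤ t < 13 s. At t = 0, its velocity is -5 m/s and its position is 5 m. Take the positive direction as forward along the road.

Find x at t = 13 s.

On each constant-a segment, Δv = aΔt and Δx = v₀Δt + ½aΔt²; chain segment to segment.
0–5 s: v starts -5 m/s; Δx = -5·5 + ½·-7·5² = -112.5 m; v ends -40 m/s.
5–7 s: v starts -40 m/s; Δx = -40·2 + ½·10·2² = -60 m; v ends -20 m/s.
7–13 s: v starts -20 m/s; Δx = -20·6 + ½·-1·6² = -138 m; v ends -26 m/s.
x(13) = 5 + Σ Δx = -305.5 m.

-305.5 m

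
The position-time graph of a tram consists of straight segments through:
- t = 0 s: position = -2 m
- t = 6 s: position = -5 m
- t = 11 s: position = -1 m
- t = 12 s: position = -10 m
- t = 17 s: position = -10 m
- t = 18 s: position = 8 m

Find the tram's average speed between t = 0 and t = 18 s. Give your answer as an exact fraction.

17/9 m/s

Average speed = (total path length)/(elapsed time); on a piecewise-linear x-t graph the path length is Σ|Δx|.
0–6 s: |Δx| = |-5 − -2| = 3 m
6–11 s: |Δx| = |-1 − -5| = 4 m
11–12 s: |Δx| = |-10 − -1| = 9 m
12–17 s: |Δx| = |-10 − -10| = 0 m
17–18 s: |Δx| = |8 − -10| = 18 m
Total path = 34 m; average speed = 34/18 = 17/9 m/s.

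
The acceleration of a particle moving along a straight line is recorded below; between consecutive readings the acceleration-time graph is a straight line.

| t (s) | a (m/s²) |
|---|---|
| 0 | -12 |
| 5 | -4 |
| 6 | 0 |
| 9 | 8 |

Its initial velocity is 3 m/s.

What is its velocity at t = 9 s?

-27 m/s

Δv equals the area under the a-t graph; then v = v₀ + Δv.
0–5 s: ½(-12 + -4)(5) = -40 m/s
5–6 s: ½(-4 + 0)(1) = -2 m/s
6–9 s: ½(0 + 8)(3) = 12 m/s
Δv = -30 m/s, so v(9) = 3 + (-30) = -27 m/s.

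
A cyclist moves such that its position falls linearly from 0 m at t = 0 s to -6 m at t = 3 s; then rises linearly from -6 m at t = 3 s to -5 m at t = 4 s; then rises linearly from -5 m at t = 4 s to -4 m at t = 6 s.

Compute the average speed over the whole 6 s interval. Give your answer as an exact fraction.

Average speed = (total path length)/(elapsed time); on a piecewise-linear x-t graph the path length is Σ|Δx|.
0–3 s: |Δx| = |-6 − 0| = 6 m
3–4 s: |Δx| = |-5 − -6| = 1 m
4–6 s: |Δx| = |-4 − -5| = 1 m
Total path = 8 m; average speed = 8/6 = 4/3 m/s.

4/3 m/s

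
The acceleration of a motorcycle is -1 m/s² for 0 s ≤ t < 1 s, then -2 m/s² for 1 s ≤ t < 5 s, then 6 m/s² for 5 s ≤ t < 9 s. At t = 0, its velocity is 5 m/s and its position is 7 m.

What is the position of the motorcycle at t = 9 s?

43.5 m

On each constant-a segment, Δv = aΔt and Δx = v₀Δt + ½aΔt²; chain segment to segment.
0–1 s: v starts 5 m/s; Δx = 5·1 + ½·-1·1² = 4.5 m; v ends 4 m/s.
1–5 s: v starts 4 m/s; Δx = 4·4 + ½·-2·4² = 0 m; v ends -4 m/s.
5–9 s: v starts -4 m/s; Δx = -4·4 + ½·6·4² = 32 m; v ends 20 m/s.
x(9) = 7 + Σ Δx = 43.5 m.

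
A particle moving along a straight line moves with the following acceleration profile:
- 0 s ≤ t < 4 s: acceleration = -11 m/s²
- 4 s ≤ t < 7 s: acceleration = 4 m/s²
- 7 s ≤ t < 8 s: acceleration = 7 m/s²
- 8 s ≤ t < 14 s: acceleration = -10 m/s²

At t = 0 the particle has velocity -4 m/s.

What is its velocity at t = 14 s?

-89 m/s

Δv equals the area under the a-t graph; then v = v₀ + Δv.
0–4 s: -11 × 4 = -44 m/s
4–7 s: 4 × 3 = 12 m/s
7–8 s: 7 × 1 = 7 m/s
8–14 s: -10 × 6 = -60 m/s
Δv = -85 m/s, so v(14) = -4 + (-85) = -89 m/s.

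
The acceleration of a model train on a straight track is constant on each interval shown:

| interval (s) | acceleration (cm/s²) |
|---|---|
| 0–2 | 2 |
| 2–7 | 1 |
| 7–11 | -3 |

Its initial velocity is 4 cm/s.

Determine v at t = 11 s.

Δv equals the area under the a-t graph; then v = v₀ + Δv.
0–2 s: 2 × 2 = 4 cm/s
2–7 s: 1 × 5 = 5 cm/s
7–11 s: -3 × 4 = -12 cm/s
Δv = -3 cm/s, so v(11) = 4 + (-3) = 1 cm/s.

1 cm/s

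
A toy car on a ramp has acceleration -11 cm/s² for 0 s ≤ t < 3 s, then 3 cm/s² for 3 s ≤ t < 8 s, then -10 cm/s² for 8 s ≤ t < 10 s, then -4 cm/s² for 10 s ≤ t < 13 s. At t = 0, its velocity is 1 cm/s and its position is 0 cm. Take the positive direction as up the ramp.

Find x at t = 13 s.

On each constant-a segment, Δv = aΔt and Δx = v₀Δt + ½aΔt²; chain segment to segment.
0–3 s: v starts 1 cm/s; Δx = 1·3 + ½·-11·3² = -46.5 cm; v ends -32 cm/s.
3–8 s: v starts -32 cm/s; Δx = -32·5 + ½·3·5² = -122.5 cm; v ends -17 cm/s.
8–10 s: v starts -17 cm/s; Δx = -17·2 + ½·-10·2² = -54 cm; v ends -37 cm/s.
10–13 s: v starts -37 cm/s; Δx = -37·3 + ½·-4·3² = -129 cm; v ends -49 cm/s.
x(13) = 0 + Σ Δx = -352 cm.

-352 cm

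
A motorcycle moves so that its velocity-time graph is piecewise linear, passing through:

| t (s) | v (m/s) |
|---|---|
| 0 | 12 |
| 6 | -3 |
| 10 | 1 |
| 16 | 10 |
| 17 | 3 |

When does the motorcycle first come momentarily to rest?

t = 4.8 s

v changes sign on 0–6 s (from 12 to -3); the graph is linear there, so v = 0 at t = 0 + (-12)·(6 − 0)/(-3 − 12) = 4.8 s.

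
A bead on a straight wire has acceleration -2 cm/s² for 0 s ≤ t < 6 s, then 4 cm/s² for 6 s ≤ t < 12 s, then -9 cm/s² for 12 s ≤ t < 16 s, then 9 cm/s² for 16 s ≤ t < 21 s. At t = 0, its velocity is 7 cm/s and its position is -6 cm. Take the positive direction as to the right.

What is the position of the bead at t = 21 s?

On each constant-a segment, Δv = aΔt and Δx = v₀Δt + ½aΔt²; chain segment to segment.
0–6 s: v starts 7 cm/s; Δx = 7·6 + ½·-2·6² = 6 cm; v ends -5 cm/s.
6–12 s: v starts -5 cm/s; Δx = -5·6 + ½·4·6² = 42 cm; v ends 19 cm/s.
12–16 s: v starts 19 cm/s; Δx = 19·4 + ½·-9·4² = 4 cm; v ends -17 cm/s.
16–21 s: v starts -17 cm/s; Δx = -17·5 + ½·9·5² = 27.5 cm; v ends 28 cm/s.
x(21) = -6 + Σ Δx = 73.5 cm.

73.5 cm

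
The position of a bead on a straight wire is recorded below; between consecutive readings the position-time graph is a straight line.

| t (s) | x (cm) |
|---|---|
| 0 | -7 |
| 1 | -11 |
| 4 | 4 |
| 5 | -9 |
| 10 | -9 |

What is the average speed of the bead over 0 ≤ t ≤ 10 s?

Average speed = (total path length)/(elapsed time); on a piecewise-linear x-t graph the path length is Σ|Δx|.
0–1 s: |Δx| = |-11 − -7| = 4 cm
1–4 s: |Δx| = |4 − -11| = 15 cm
4–5 s: |Δx| = |-9 − 4| = 13 cm
5–10 s: |Δx| = |-9 − -9| = 0 cm
Total path = 32 cm; average speed = 32/10 = 3.2 cm/s.

3.2 cm/s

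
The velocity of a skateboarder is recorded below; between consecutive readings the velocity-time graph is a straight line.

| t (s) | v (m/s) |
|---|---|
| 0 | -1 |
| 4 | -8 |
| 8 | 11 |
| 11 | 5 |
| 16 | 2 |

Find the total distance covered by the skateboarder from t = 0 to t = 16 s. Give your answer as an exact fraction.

3001/38 m

Distance (not displacement) is the total path length: add the absolute areas under v-t.
0–4 s: |½(-1 + -8)(4)| = 18 m
4–8 s: v = 0 at t = 108/19 s; triangle areas 128/19 + 242/19 = 370/19 m
8–11 s: |½(11 + 5)(3)| = 24 m
11–16 s: |½(5 + 2)(5)| = 17.5 m
Total distance = 3001/38 m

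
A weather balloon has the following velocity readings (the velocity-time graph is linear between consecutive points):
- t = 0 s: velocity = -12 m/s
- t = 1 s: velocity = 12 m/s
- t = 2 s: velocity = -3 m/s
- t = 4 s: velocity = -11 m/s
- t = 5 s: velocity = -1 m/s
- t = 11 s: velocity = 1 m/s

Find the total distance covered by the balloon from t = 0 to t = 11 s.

34.1 m

Total distance travelled is ∫|v| dt — sum the magnitudes of each area piece.
0–1 s: v = 0 at t = 0.5 s; triangle areas 3 + 3 = 6 m
1–2 s: v = 0 at t = 1.8 s; triangle areas 4.8 + 0.3 = 5.1 m
2–4 s: |½(-3 + -11)(2)| = 14 m
4–5 s: |½(-11 + -1)(1)| = 6 m
5–11 s: v = 0 at t = 8 s; triangle areas 1.5 + 1.5 = 3 m
Total distance = 34.1 m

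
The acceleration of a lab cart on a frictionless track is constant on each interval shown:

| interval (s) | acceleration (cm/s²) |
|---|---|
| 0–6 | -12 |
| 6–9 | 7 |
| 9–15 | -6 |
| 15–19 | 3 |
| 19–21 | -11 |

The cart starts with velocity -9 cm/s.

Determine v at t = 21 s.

-106 cm/s

Δv equals the area under the a-t graph; then v = v₀ + Δv.
0–6 s: -12 × 6 = -72 cm/s
6–9 s: 7 × 3 = 21 cm/s
9–15 s: -6 × 6 = -36 cm/s
15–19 s: 3 × 4 = 12 cm/s
19–21 s: -11 × 2 = -22 cm/s
Δv = -97 cm/s, so v(21) = -9 + (-97) = -106 cm/s.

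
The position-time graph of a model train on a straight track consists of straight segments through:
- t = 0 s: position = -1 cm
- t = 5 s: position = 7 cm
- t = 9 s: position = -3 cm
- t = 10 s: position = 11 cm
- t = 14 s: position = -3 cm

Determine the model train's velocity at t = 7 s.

Velocity is the slope of the x-t graph on 5–9 s: (-3 − 7)/(9 − 5) = -2.5 cm/s.

-2.5 cm/s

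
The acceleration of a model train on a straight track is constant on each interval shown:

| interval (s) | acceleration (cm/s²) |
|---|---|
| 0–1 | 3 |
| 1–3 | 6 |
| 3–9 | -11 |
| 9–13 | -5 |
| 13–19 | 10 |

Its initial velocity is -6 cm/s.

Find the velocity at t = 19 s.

-17 cm/s

Δv equals the area under the a-t graph; then v = v₀ + Δv.
0–1 s: 3 × 1 = 3 cm/s
1–3 s: 6 × 2 = 12 cm/s
3–9 s: -11 × 6 = -66 cm/s
9–13 s: -5 × 4 = -20 cm/s
13–19 s: 10 × 6 = 60 cm/s
Δv = -11 cm/s, so v(19) = -6 + (-11) = -17 cm/s.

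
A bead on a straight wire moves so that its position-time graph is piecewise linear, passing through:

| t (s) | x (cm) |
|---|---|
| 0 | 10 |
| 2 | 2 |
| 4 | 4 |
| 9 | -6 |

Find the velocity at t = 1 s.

-4 cm/s

Velocity is the slope of the x-t graph on 0–2 s: (2 − 10)/(2 − 0) = -4 cm/s.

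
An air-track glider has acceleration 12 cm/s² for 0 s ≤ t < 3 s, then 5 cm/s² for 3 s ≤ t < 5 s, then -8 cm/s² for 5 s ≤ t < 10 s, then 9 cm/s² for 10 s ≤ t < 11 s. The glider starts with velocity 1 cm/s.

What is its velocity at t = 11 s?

16 cm/s

Δv equals the area under the a-t graph; then v = v₀ + Δv.
0–3 s: 12 × 3 = 36 cm/s
3–5 s: 5 × 2 = 10 cm/s
5–10 s: -8 × 5 = -40 cm/s
10–11 s: 9 × 1 = 9 cm/s
Δv = 15 cm/s, so v(11) = 1 + (15) = 16 cm/s.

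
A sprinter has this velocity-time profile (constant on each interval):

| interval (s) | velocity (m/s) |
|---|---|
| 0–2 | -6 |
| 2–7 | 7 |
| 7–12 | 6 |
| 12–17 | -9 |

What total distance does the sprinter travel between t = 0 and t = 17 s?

Distance (not displacement) is the total path length: add the absolute areas under v-t.
0–2 s: |-6| × 2 = 12 m
2–7 s: |7| × 5 = 35 m
7–12 s: |6| × 5 = 30 m
12–17 s: |-9| × 5 = 45 m
Total distance = 122 m

122 m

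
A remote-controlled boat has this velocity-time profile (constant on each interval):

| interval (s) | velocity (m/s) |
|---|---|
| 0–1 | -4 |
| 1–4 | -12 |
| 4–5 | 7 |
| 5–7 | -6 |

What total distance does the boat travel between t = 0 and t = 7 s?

Total distance travelled is ∫|v| dt — sum the magnitudes of each area piece.
0–1 s: |-4| × 1 = 4 m
1–4 s: |-12| × 3 = 36 m
4–5 s: |7| × 1 = 7 m
5–7 s: |-6| × 2 = 12 m
Total distance = 59 m

59 m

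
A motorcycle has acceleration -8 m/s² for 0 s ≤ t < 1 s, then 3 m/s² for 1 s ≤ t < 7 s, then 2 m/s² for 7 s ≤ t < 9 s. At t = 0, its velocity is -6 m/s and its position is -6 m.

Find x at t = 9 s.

On each constant-a segment, Δv = aΔt and Δx = v₀Δt + ½aΔt²; chain segment to segment.
0–1 s: v starts -6 m/s; Δx = -6·1 + ½·-8·1² = -10 m; v ends -14 m/s.
1–7 s: v starts -14 m/s; Δx = -14·6 + ½·3·6² = -30 m; v ends 4 m/s.
7–9 s: v starts 4 m/s; Δx = 4·2 + ½·2·2² = 12 m; v ends 8 m/s.
x(9) = -6 + Σ Δx = -34 m.

-34 m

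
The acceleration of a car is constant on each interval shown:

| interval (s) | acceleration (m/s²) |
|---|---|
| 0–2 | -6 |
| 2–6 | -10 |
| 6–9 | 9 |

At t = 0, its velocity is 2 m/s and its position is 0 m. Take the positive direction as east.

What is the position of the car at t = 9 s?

-237.5 m

On each constant-a segment, Δv = aΔt and Δx = v₀Δt + ½aΔt²; chain segment to segment.
0–2 s: v starts 2 m/s; Δx = 2·2 + ½·-6·2² = -8 m; v ends -10 m/s.
2–6 s: v starts -10 m/s; Δx = -10·4 + ½·-10·4² = -120 m; v ends -50 m/s.
6–9 s: v starts -50 m/s; Δx = -50·3 + ½·9·3² = -109.5 m; v ends -23 m/s.
x(9) = 0 + Σ Δx = -237.5 m.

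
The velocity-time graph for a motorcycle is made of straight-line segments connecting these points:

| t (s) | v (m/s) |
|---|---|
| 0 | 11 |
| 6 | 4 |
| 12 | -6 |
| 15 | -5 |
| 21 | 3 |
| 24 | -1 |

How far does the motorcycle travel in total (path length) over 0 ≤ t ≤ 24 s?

Distance (not displacement) is the total path length: add the absolute areas under v-t.
0–6 s: |½(11 + 4)(6)| = 45 m
6–12 s: v = 0 at t = 8.4 s; triangle areas 4.8 + 10.8 = 15.6 m
12–15 s: |½(-6 + -5)(3)| = 16.5 m
15–21 s: v = 0 at t = 18.75 s; triangle areas 9.375 + 3.375 = 12.75 m
21–24 s: v = 0 at t = 23.25 s; triangle areas 3.375 + 0.375 = 3.75 m
Total distance = 93.6 m

93.6 m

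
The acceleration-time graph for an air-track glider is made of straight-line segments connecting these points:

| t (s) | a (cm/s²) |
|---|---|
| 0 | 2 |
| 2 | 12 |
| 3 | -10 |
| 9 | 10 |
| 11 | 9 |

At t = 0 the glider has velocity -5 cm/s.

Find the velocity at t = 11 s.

29 cm/s

Δv equals the area under the a-t graph; then v = v₀ + Δv.
0–2 s: ½(2 + 12)(2) = 14 cm/s
2–3 s: ½(12 + -10)(1) = 1 cm/s
3–9 s: ½(-10 + 10)(6) = 0 cm/s
9–11 s: ½(10 + 9)(2) = 19 cm/s
Δv = 34 cm/s, so v(11) = -5 + (34) = 29 cm/s.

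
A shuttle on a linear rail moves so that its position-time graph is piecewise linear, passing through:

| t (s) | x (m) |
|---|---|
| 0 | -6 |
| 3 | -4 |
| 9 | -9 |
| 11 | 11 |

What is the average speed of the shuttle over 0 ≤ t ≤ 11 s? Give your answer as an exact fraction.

27/11 m/s

Average speed = (total path length)/(elapsed time); on a piecewise-linear x-t graph the path length is Σ|Δx|.
0–3 s: |Δx| = |-4 − -6| = 2 m
3–9 s: |Δx| = |-9 − -4| = 5 m
9–11 s: |Δx| = |11 − -9| = 20 m
Total path = 27 m; average speed = 27/11 = 27/11 m/s.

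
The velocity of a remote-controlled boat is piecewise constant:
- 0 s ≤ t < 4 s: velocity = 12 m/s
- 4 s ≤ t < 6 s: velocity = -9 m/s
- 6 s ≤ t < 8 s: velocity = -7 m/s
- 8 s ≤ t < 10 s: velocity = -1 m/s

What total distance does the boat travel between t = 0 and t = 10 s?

Distance (not displacement) is the total path length: add the absolute areas under v-t.
0–4 s: |12| × 4 = 48 m
4–6 s: |-9| × 2 = 18 m
6–8 s: |-7| × 2 = 14 m
8–10 s: |-1| × 2 = 2 m
Total distance = 82 m

82 m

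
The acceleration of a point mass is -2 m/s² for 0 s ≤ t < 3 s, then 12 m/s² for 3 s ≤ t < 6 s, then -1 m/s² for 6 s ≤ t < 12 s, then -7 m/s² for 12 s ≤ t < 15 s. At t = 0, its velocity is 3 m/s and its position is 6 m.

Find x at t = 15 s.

On each constant-a segment, Δv = aΔt and Δx = v₀Δt + ½aΔt²; chain segment to segment.
0–3 s: v starts 3 m/s; Δx = 3·3 + ½·-2·3² = 0 m; v ends -3 m/s.
3–6 s: v starts -3 m/s; Δx = -3·3 + ½·12·3² = 45 m; v ends 33 m/s.
6–12 s: v starts 33 m/s; Δx = 33·6 + ½·-1·6² = 180 m; v ends 27 m/s.
12–15 s: v starts 27 m/s; Δx = 27·3 + ½·-7·3² = 49.5 m; v ends 6 m/s.
x(15) = 6 + Σ Δx = 280.5 m.

280.5 m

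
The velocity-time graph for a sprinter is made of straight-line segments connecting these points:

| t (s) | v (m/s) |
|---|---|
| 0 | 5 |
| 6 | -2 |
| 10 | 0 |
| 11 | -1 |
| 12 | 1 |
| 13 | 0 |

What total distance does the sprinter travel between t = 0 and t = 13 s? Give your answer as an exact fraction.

251/14 m

Distance (not displacement) is the total path length: add the absolute areas under v-t.
0–6 s: v = 0 at t = 30/7 s; triangle areas 75/7 + 12/7 = 87/7 m
6–10 s: |½(-2 + 0)(4)| = 4 m
10–11 s: |½(0 + -1)(1)| = 0.5 m
11–12 s: v = 0 at t = 11.5 s; triangle areas 0.25 + 0.25 = 0.5 m
12–13 s: |½(1 + 0)(1)| = 0.5 m
Total distance = 251/14 m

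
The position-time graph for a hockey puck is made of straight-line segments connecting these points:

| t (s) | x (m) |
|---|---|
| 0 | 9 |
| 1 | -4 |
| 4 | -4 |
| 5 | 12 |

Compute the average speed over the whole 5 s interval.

Average speed = (total path length)/(elapsed time); on a piecewise-linear x-t graph the path length is Σ|Δx|.
0–1 s: |Δx| = |-4 − 9| = 13 m
1–4 s: |Δx| = |-4 − -4| = 0 m
4–5 s: |Δx| = |12 − -4| = 16 m
Total path = 29 m; average speed = 29/5 = 5.8 m/s.

5.8 m/s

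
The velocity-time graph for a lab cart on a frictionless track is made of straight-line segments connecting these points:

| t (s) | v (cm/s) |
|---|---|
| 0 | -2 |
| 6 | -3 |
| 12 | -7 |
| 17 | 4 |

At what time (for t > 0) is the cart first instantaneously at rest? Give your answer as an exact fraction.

v changes sign on 12–17 s (from -7 to 4); the graph is linear there, so v = 0 at t = 12 + (7)·(17 − 12)/(4 − -7) = 167/11 s.

t = 167/11 s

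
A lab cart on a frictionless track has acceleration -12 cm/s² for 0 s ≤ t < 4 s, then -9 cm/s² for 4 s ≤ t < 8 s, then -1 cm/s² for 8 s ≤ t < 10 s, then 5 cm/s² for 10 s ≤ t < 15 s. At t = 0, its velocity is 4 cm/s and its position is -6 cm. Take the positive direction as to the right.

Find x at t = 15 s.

-843.5 cm

On each constant-a segment, Δv = aΔt and Δx = v₀Δt + ½aΔt²; chain segment to segment.
0–4 s: v starts 4 cm/s; Δx = 4·4 + ½·-12·4² = -80 cm; v ends -44 cm/s.
4–8 s: v starts -44 cm/s; Δx = -44·4 + ½·-9·4² = -248 cm; v ends -80 cm/s.
8–10 s: v starts -80 cm/s; Δx = -80·2 + ½·-1·2² = -162 cm; v ends -82 cm/s.
10–15 s: v starts -82 cm/s; Δx = -82·5 + ½·5·5² = -347.5 cm; v ends -57 cm/s.
x(15) = -6 + Σ Δx = -843.5 cm.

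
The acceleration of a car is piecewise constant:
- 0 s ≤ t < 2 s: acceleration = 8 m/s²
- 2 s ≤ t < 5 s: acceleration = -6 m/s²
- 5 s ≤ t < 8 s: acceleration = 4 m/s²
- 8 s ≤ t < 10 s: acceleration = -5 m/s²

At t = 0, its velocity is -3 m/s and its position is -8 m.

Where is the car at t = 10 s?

21 m

On each constant-a segment, Δv = aΔt and Δx = v₀Δt + ½aΔt²; chain segment to segment.
0–2 s: v starts -3 m/s; Δx = -3·2 + ½·8·2² = 10 m; v ends 13 m/s.
2–5 s: v starts 13 m/s; Δx = 13·3 + ½·-6·3² = 12 m; v ends -5 m/s.
5–8 s: v starts -5 m/s; Δx = -5·3 + ½·4·3² = 3 m; v ends 7 m/s.
8–10 s: v starts 7 m/s; Δx = 7·2 + ½·-5·2² = 4 m; v ends -3 m/s.
x(10) = -8 + Σ Δx = 21 m.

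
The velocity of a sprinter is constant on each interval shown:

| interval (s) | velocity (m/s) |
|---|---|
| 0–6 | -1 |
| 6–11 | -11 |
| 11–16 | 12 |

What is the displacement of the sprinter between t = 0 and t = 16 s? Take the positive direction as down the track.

-1 m

Net displacement equals the area under the velocity-time graph (areas below the axis count negative).
0–6 s: -1 × 6 = -6 m
6–11 s: -11 × 5 = -55 m
11–16 s: 12 × 5 = 60 m
Net displacement = -1 m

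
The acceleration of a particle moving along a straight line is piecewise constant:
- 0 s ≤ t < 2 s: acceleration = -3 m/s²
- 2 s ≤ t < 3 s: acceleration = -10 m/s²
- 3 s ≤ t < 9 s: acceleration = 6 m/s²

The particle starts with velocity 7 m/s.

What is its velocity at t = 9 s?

Δv equals the area under the a-t graph; then v = v₀ + Δv.
0–2 s: -3 × 2 = -6 m/s
2–3 s: -10 × 1 = -10 m/s
3–9 s: 6 × 6 = 36 m/s
Δv = 20 m/s, so v(9) = 7 + (20) = 27 m/s.

27 m/s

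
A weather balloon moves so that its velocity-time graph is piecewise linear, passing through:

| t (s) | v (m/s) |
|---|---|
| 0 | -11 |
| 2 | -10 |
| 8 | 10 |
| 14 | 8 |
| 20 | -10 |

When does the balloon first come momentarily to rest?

t = 5 s

v changes sign on 2–8 s (from -10 to 10); the graph is linear there, so v = 0 at t = 2 + (10)·(8 − 2)/(10 − -10) = 5 s.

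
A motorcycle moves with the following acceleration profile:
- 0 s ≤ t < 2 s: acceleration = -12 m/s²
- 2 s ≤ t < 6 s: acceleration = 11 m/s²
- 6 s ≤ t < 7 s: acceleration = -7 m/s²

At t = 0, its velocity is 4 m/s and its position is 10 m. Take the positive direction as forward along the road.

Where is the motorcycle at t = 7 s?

On each constant-a segment, Δv = aΔt and Δx = v₀Δt + ½aΔt²; chain segment to segment.
0–2 s: v starts 4 m/s; Δx = 4·2 + ½·-12·2² = -16 m; v ends -20 m/s.
2–6 s: v starts -20 m/s; Δx = -20·4 + ½·11·4² = 8 m; v ends 24 m/s.
6–7 s: v starts 24 m/s; Δx = 24·1 + ½·-7·1² = 20.5 m; v ends 17 m/s.
x(7) = 10 + Σ Δx = 22.5 m.

22.5 m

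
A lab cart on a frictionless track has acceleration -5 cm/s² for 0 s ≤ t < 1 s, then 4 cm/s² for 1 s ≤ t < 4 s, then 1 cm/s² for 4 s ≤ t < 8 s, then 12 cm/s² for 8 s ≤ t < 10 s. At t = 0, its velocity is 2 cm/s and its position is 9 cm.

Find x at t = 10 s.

On each constant-a segment, Δv = aΔt and Δx = v₀Δt + ½aΔt²; chain segment to segment.
0–1 s: v starts 2 cm/s; Δx = 2·1 + ½·-5·1² = -0.5 cm; v ends -3 cm/s.
1–4 s: v starts -3 cm/s; Δx = -3·3 + ½·4·3² = 9 cm; v ends 9 cm/s.
4–8 s: v starts 9 cm/s; Δx = 9·4 + ½·1·4² = 44 cm; v ends 13 cm/s.
8–10 s: v starts 13 cm/s; Δx = 13·2 + ½·12·2² = 50 cm; v ends 37 cm/s.
x(10) = 9 + Σ Δx = 111.5 cm.

111.5 cm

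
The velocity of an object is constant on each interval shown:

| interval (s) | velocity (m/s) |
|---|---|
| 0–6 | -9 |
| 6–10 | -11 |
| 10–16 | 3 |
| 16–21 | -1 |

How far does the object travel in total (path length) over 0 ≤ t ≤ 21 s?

Distance (not displacement) is the total path length: add the absolute areas under v-t.
0–6 s: |-9| × 6 = 54 m
6–10 s: |-11| × 4 = 44 m
10–16 s: |3| × 6 = 18 m
16–21 s: |-1| × 5 = 5 m
Total distance = 121 m

121 m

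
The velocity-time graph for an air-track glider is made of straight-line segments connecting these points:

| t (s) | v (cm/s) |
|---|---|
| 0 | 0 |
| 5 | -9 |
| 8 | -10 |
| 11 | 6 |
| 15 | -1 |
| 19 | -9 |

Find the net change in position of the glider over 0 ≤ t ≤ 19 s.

-67 cm

Net displacement equals the area under the velocity-time graph (areas below the axis count negative).
0–5 s: ½(0 + -9)(5) = -22.5 cm
5–8 s: ½(-9 + -10)(3) = -28.5 cm
8–11 s: ½(-10 + 6)(3) = -6 cm
11–15 s: ½(6 + -1)(4) = 10 cm
15–19 s: ½(-1 + -9)(4) = -20 cm
Net displacement = -67 cm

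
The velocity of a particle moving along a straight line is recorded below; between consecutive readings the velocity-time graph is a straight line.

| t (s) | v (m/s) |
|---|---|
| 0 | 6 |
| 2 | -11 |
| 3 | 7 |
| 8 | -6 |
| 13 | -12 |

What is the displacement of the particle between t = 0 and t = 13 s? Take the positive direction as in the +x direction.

Net displacement equals the area under the velocity-time graph (areas below the axis count negative).
0–2 s: ½(6 + -11)(2) = -5 m
2–3 s: ½(-11 + 7)(1) = -2 m
3–8 s: ½(7 + -6)(5) = 2.5 m
8–13 s: ½(-6 + -12)(5) = -45 m
Net displacement = -49.5 m

-49.5 m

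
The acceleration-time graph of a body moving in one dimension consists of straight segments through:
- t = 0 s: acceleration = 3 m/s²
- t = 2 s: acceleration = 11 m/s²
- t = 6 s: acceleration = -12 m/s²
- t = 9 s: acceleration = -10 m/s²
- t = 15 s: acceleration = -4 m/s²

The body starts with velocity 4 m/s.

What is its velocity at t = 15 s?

Δv equals the area under the a-t graph; then v = v₀ + Δv.
0–2 s: ½(3 + 11)(2) = 14 m/s
2–6 s: ½(11 + -12)(4) = -2 m/s
6–9 s: ½(-12 + -10)(3) = -33 m/s
9–15 s: ½(-10 + -4)(6) = -42 m/s
Δv = -63 m/s, so v(15) = 4 + (-63) = -59 m/s.

-59 m/s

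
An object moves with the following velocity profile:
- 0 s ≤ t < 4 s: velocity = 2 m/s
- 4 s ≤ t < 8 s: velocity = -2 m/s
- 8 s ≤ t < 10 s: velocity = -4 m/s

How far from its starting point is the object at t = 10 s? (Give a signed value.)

-8 m

Net displacement equals the area under the velocity-time graph (areas below the axis count negative).
0–4 s: 2 × 4 = 8 m
4–8 s: -2 × 4 = -8 m
8–10 s: -4 × 2 = -8 m
Net displacement = -8 m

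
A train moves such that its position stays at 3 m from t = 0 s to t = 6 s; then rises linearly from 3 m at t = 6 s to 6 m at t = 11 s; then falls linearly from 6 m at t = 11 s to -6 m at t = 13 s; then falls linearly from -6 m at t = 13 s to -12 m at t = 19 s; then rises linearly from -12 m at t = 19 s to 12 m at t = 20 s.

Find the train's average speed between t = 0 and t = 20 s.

Average speed = (total path length)/(elapsed time); on a piecewise-linear x-t graph the path length is Σ|Δx|.
0–6 s: |Δx| = |3 − 3| = 0 m
6–11 s: |Δx| = |6 − 3| = 3 m
11–13 s: |Δx| = |-6 − 6| = 12 m
13–19 s: |Δx| = |-12 − -6| = 6 m
19–20 s: |Δx| = |12 − -12| = 24 m
Total path = 45 m; average speed = 45/20 = 2.25 m/s.

2.25 m/s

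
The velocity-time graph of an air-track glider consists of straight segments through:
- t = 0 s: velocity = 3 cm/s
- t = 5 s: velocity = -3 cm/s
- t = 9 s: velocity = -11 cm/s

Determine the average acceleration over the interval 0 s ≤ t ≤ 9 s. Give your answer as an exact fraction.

-14/9 cm/s²

Average acceleration = Δv/Δt = (-11 − 3)/(9 − 0) = -14/9 cm/s².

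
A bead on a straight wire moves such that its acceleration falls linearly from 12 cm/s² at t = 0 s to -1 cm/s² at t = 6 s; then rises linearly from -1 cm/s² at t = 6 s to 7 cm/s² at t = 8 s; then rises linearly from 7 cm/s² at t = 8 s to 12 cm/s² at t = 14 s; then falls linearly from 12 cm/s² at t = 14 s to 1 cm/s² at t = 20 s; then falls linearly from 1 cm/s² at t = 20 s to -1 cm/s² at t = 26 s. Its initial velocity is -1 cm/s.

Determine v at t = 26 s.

Δv equals the area under the a-t graph; then v = v₀ + Δv.
0–6 s: ½(12 + -1)(6) = 33 cm/s
6–8 s: ½(-1 + 7)(2) = 6 cm/s
8–14 s: ½(7 + 12)(6) = 57 cm/s
14–20 s: ½(12 + 1)(6) = 39 cm/s
20–26 s: ½(1 + -1)(6) = 0 cm/s
Δv = 135 cm/s, so v(26) = -1 + (135) = 134 cm/s.

134 cm/s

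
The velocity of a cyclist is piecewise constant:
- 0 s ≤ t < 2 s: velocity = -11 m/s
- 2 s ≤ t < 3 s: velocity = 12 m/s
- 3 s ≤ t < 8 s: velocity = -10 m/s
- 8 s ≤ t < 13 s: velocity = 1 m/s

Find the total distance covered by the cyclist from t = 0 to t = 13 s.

Total distance travelled is ∫|v| dt — sum the magnitudes of each area piece.
0–2 s: |-11| × 2 = 22 m
2–3 s: |12| × 1 = 12 m
3–8 s: |-10| × 5 = 50 m
8–13 s: |1| × 5 = 5 m
Total distance = 89 m

89 m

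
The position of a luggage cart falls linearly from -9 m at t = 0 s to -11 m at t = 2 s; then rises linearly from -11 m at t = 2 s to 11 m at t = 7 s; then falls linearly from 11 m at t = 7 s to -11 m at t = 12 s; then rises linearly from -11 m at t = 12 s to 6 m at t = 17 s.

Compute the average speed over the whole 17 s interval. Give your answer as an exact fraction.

63/17 m/s

Average speed = (total path length)/(elapsed time); on a piecewise-linear x-t graph the path length is Σ|Δx|.
0–2 s: |Δx| = |-11 − -9| = 2 m
2–7 s: |Δx| = |11 − -11| = 22 m
7–12 s: |Δx| = |-11 − 11| = 22 m
12–17 s: |Δx| = |6 − -11| = 17 m
Total path = 63 m; average speed = 63/17 = 63/17 m/s.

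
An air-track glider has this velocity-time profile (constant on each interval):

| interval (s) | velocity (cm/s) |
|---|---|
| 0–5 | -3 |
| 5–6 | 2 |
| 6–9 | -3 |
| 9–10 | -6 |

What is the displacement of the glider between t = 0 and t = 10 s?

-28 cm

Net displacement equals the area under the velocity-time graph (areas below the axis count negative).
0–5 s: -3 × 5 = -15 cm
5–6 s: 2 × 1 = 2 cm
6–9 s: -3 × 3 = -9 cm
9–10 s: -6 × 1 = -6 cm
Net displacement = -28 cm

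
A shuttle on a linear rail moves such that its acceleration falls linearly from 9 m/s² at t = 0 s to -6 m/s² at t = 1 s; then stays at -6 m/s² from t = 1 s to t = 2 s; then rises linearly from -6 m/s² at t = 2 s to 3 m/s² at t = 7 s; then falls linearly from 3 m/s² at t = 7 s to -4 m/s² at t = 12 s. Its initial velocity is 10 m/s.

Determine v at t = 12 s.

-4.5 m/s

Δv equals the area under the a-t graph; then v = v₀ + Δv.
0–1 s: ½(9 + -6)(1) = 1.5 m/s
1–2 s: -6 × 1 = -6 m/s
2–7 s: ½(-6 + 3)(5) = -7.5 m/s
7–12 s: ½(3 + -4)(5) = -2.5 m/s
Δv = -14.5 m/s, so v(12) = 10 + (-14.5) = -4.5 m/s.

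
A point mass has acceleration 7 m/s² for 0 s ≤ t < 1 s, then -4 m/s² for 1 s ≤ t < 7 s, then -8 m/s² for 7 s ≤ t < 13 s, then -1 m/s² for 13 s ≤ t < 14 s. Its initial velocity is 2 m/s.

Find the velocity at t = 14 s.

-64 m/s

Δv equals the area under the a-t graph; then v = v₀ + Δv.
0–1 s: 7 × 1 = 7 m/s
1–7 s: -4 × 6 = -24 m/s
7–13 s: -8 × 6 = -48 m/s
13–14 s: -1 × 1 = -1 m/s
Δv = -66 m/s, so v(14) = 2 + (-66) = -64 m/s.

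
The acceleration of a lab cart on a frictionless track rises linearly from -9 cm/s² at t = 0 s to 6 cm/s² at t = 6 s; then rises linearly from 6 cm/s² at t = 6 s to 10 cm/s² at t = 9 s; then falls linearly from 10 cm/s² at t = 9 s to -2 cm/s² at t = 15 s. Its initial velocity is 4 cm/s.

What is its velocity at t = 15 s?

43 cm/s

Δv equals the area under the a-t graph; then v = v₀ + Δv.
0–6 s: ½(-9 + 6)(6) = -9 cm/s
6–9 s: ½(6 + 10)(3) = 24 cm/s
9–15 s: ½(10 + -2)(6) = 24 cm/s
Δv = 39 cm/s, so v(15) = 4 + (39) = 43 cm/s.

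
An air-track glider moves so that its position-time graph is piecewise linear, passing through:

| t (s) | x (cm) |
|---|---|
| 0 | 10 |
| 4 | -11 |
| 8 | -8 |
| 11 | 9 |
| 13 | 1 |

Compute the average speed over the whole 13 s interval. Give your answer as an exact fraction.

Average speed = (total path length)/(elapsed time); on a piecewise-linear x-t graph the path length is Σ|Δx|.
0–4 s: |Δx| = |-11 − 10| = 21 cm
4–8 s: |Δx| = |-8 − -11| = 3 cm
8–11 s: |Δx| = |9 − -8| = 17 cm
11–13 s: |Δx| = |1 − 9| = 8 cm
Total path = 49 cm; average speed = 49/13 = 49/13 cm/s.

49/13 cm/s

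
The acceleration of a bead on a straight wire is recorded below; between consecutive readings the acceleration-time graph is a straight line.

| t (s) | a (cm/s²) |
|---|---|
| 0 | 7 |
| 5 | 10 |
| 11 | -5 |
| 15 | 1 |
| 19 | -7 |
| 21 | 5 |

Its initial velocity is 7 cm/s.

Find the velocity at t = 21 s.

Δv equals the area under the a-t graph; then v = v₀ + Δv.
0–5 s: ½(7 + 10)(5) = 42.5 cm/s
5–11 s: ½(10 + -5)(6) = 15 cm/s
11–15 s: ½(-5 + 1)(4) = -8 cm/s
15–19 s: ½(1 + -7)(4) = -12 cm/s
19–21 s: ½(-7 + 5)(2) = -2 cm/s
Δv = 35.5 cm/s, so v(21) = 7 + (35.5) = 42.5 cm/s.

42.5 cm/s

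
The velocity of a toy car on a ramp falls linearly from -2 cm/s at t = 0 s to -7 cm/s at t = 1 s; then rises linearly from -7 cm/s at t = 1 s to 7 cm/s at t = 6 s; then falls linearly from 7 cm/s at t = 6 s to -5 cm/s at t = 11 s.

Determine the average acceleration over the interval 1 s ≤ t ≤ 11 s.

0.2 cm/s²

Average acceleration = Δv/Δt = (-5 − -7)/(11 − 1) = 0.2 cm/s².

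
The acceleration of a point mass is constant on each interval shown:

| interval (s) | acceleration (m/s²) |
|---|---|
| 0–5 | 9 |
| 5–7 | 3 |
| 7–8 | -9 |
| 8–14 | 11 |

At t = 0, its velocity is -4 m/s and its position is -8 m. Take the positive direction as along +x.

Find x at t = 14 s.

641 m

On each constant-a segment, Δv = aΔt and Δx = v₀Δt + ½aΔt²; chain segment to segment.
0–5 s: v starts -4 m/s; Δx = -4·5 + ½·9·5² = 92.5 m; v ends 41 m/s.
5–7 s: v starts 41 m/s; Δx = 41·2 + ½·3·2² = 88 m; v ends 47 m/s.
7–8 s: v starts 47 m/s; Δx = 47·1 + ½·-9·1² = 42.5 m; v ends 38 m/s.
8–14 s: v starts 38 m/s; Δx = 38·6 + ½·11·6² = 426 m; v ends 104 m/s.
x(14) = -8 + Σ Δx = 641 m.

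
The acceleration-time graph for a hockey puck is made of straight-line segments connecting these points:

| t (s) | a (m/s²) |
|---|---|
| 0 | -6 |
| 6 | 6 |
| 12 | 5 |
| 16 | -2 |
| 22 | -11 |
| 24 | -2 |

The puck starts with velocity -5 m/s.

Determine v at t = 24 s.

-18 m/s

Δv equals the area under the a-t graph; then v = v₀ + Δv.
0–6 s: ½(-6 + 6)(6) = 0 m/s
6–12 s: ½(6 + 5)(6) = 33 m/s
12–16 s: ½(5 + -2)(4) = 6 m/s
16–22 s: ½(-2 + -11)(6) = -39 m/s
22–24 s: ½(-11 + -2)(2) = -13 m/s
Δv = -13 m/s, so v(24) = -5 + (-13) = -18 m/s.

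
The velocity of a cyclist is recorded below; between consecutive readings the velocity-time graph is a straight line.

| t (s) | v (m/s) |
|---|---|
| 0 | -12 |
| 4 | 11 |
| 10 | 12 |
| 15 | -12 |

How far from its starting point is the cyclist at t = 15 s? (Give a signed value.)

67 m

Net displacement equals the area under the velocity-time graph (areas below the axis count negative).
0–4 s: ½(-12 + 11)(4) = -2 m
4–10 s: ½(11 + 12)(6) = 69 m
10–15 s: ½(12 + -12)(5) = 0 m
Net displacement = 67 m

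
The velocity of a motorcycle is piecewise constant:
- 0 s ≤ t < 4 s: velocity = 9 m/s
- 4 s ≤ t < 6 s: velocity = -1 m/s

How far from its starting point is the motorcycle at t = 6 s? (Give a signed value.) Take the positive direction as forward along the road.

Net displacement equals the area under the velocity-time graph (areas below the axis count negative).
0–4 s: 9 × 4 = 36 m
4–6 s: -1 × 2 = -2 m
Net displacement = 34 m

34 m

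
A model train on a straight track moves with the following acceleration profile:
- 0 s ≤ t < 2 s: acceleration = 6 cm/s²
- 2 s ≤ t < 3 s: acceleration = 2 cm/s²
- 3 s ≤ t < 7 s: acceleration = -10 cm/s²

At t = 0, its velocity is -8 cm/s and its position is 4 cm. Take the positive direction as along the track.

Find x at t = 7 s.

-51 cm

On each constant-a segment, Δv = aΔt and Δx = v₀Δt + ½aΔt²; chain segment to segment.
0–2 s: v starts -8 cm/s; Δx = -8·2 + ½·6·2² = -4 cm; v ends 4 cm/s.
2–3 s: v starts 4 cm/s; Δx = 4·1 + ½·2·1² = 5 cm; v ends 6 cm/s.
3–7 s: v starts 6 cm/s; Δx = 6·4 + ½·-10·4² = -56 cm; v ends -34 cm/s.
x(7) = 4 + Σ Δx = -51 cm.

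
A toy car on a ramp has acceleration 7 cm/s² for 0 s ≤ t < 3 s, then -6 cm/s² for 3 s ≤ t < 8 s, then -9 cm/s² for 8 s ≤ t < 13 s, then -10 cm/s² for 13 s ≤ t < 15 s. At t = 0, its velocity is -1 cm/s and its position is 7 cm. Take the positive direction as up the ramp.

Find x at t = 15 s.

-232 cm

On each constant-a segment, Δv = aΔt and Δx = v₀Δt + ½aΔt²; chain segment to segment.
0–3 s: v starts -1 cm/s; Δx = -1·3 + ½·7·3² = 28.5 cm; v ends 20 cm/s.
3–8 s: v starts 20 cm/s; Δx = 20·5 + ½·-6·5² = 25 cm; v ends -10 cm/s.
8–13 s: v starts -10 cm/s; Δx = -10·5 + ½·-9·5² = -162.5 cm; v ends -55 cm/s.
13–15 s: v starts -55 cm/s; Δx = -55·2 + ½·-10·2² = -130 cm; v ends -75 cm/s.
x(15) = 7 + Σ Δx = -232 cm.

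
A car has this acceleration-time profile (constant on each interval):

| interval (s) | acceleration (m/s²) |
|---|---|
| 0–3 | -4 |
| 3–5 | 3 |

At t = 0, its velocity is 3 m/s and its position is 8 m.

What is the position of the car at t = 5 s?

-13 m

On each constant-a segment, Δv = aΔt and Δx = v₀Δt + ½aΔt²; chain segment to segment.
0–3 s: v starts 3 m/s; Δx = 3·3 + ½·-4·3² = -9 m; v ends -9 m/s.
3–5 s: v starts -9 m/s; Δx = -9·2 + ½·3·2² = -12 m; v ends -3 m/s.
x(5) = 8 + Σ Δx = -13 m.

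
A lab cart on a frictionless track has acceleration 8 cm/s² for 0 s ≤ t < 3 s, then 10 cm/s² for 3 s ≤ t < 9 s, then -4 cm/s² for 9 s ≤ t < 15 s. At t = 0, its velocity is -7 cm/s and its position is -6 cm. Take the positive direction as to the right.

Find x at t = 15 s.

681 cm

On each constant-a segment, Δv = aΔt and Δx = v₀Δt + ½aΔt²; chain segment to segment.
0–3 s: v starts -7 cm/s; Δx = -7·3 + ½·8·3² = 15 cm; v ends 17 cm/s.
3–9 s: v starts 17 cm/s; Δx = 17·6 + ½·10·6² = 282 cm; v ends 77 cm/s.
9–15 s: v starts 77 cm/s; Δx = 77·6 + ½·-4·6² = 390 cm; v ends 53 cm/s.
x(15) = -6 + Σ Δx = 681 cm.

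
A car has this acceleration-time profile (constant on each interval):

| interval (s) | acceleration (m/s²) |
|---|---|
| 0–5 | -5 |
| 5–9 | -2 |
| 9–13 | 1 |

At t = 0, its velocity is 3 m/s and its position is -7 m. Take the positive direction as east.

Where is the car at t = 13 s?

On each constant-a segment, Δv = aΔt and Δx = v₀Δt + ½aΔt²; chain segment to segment.
0–5 s: v starts 3 m/s; Δx = 3·5 + ½·-5·5² = -47.5 m; v ends -22 m/s.
5–9 s: v starts -22 m/s; Δx = -22·4 + ½·-2·4² = -104 m; v ends -30 m/s.
9–13 s: v starts -30 m/s; Δx = -30·4 + ½·1·4² = -112 m; v ends -26 m/s.
x(13) = -7 + Σ Δx = -270.5 m.

-270.5 m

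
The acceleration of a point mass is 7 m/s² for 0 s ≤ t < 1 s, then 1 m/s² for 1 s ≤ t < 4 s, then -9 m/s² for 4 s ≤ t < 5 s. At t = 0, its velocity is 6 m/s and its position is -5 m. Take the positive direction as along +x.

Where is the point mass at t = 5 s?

59.5 m

On each constant-a segment, Δv = aΔt and Δx = v₀Δt + ½aΔt²; chain segment to segment.
0–1 s: v starts 6 m/s; Δx = 6·1 + ½·7·1² = 9.5 m; v ends 13 m/s.
1–4 s: v starts 13 m/s; Δx = 13·3 + ½·1·3² = 43.5 m; v ends 16 m/s.
4–5 s: v starts 16 m/s; Δx = 16·1 + ½·-9·1² = 11.5 m; v ends 7 m/s.
x(5) = -5 + Σ Δx = 59.5 m.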